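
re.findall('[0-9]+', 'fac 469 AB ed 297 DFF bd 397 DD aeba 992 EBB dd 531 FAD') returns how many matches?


Pattern '[0-9]+' finds one or more digits.
Text: 'fac 469 AB ed 297 DFF bd 397 DD aeba 992 EBB dd 531 FAD'
Scanning for matches:
  Match 1: '469'
  Match 2: '297'
  Match 3: '397'
  Match 4: '992'
  Match 5: '531'
Total matches: 5

5


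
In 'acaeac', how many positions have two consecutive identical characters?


Looking for consecutive identical characters in 'acaeac':
  pos 0-1: 'a' vs 'c' -> different
  pos 1-2: 'c' vs 'a' -> different
  pos 2-3: 'a' vs 'e' -> different
  pos 3-4: 'e' vs 'a' -> different
  pos 4-5: 'a' vs 'c' -> different
Consecutive identical pairs: []
Count: 0

0


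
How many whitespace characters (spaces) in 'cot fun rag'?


\s matches whitespace characters (spaces, tabs, etc.).
Text: 'cot fun rag'
This text has 3 words separated by spaces.
Number of spaces = number of words - 1 = 3 - 1 = 2

2


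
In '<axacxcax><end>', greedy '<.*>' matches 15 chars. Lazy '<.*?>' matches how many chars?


Greedy '<.*>' tries to match as MUCH as possible.
Lazy '<.*?>' tries to match as LITTLE as possible.

String: '<axacxcax><end>'
Greedy '<.*>' starts at first '<' and extends to the LAST '>': '<axacxcax><end>' (15 chars)
Lazy '<.*?>' starts at first '<' and stops at the FIRST '>': '<axacxcax>' (10 chars)

10


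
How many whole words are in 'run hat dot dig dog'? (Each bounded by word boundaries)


Word boundaries (\b) mark the start/end of each word.
Text: 'run hat dot dig dog'
Splitting by whitespace:
  Word 1: 'run'
  Word 2: 'hat'
  Word 3: 'dot'
  Word 4: 'dig'
  Word 5: 'dog'
Total whole words: 5

5


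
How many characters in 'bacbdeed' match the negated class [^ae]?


Negated class [^ae] matches any char NOT in {a, e}
Scanning 'bacbdeed':
  pos 0: 'b' -> MATCH
  pos 1: 'a' -> no (excluded)
  pos 2: 'c' -> MATCH
  pos 3: 'b' -> MATCH
  pos 4: 'd' -> MATCH
  pos 5: 'e' -> no (excluded)
  pos 6: 'e' -> no (excluded)
  pos 7: 'd' -> MATCH
Total matches: 5

5


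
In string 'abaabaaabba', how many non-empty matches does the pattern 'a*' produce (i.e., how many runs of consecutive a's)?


Pattern 'a*' matches zero or more a's. We want non-empty runs of consecutive a's.
String: 'abaabaaabba'
Walking through the string to find runs of a's:
  Run 1: positions 0-0 -> 'a'
  Run 2: positions 2-3 -> 'aa'
  Run 3: positions 5-7 -> 'aaa'
  Run 4: positions 10-10 -> 'a'
Non-empty runs found: ['a', 'aa', 'aaa', 'a']
Count: 4

4


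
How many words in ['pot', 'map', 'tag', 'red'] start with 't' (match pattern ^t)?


Pattern ^t anchors to start of word. Check which words begin with 't':
  'pot' -> no
  'map' -> no
  'tag' -> MATCH (starts with 't')
  'red' -> no
Matching words: ['tag']
Count: 1

1


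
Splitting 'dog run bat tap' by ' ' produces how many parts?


Splitting by ' ' breaks the string at each occurrence of the separator.
Text: 'dog run bat tap'
Parts after split:
  Part 1: 'dog'
  Part 2: 'run'
  Part 3: 'bat'
  Part 4: 'tap'
Total parts: 4

4


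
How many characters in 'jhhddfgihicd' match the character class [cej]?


Character class [cej] matches any of: {c, e, j}
Scanning string 'jhhddfgihicd' character by character:
  pos 0: 'j' -> MATCH
  pos 1: 'h' -> no
  pos 2: 'h' -> no
  pos 3: 'd' -> no
  pos 4: 'd' -> no
  pos 5: 'f' -> no
  pos 6: 'g' -> no
  pos 7: 'i' -> no
  pos 8: 'h' -> no
  pos 9: 'i' -> no
  pos 10: 'c' -> MATCH
  pos 11: 'd' -> no
Total matches: 2

2


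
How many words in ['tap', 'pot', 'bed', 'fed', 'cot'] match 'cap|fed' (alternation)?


Alternation 'cap|fed' matches either 'cap' or 'fed'.
Checking each word:
  'tap' -> no
  'pot' -> no
  'bed' -> no
  'fed' -> MATCH
  'cot' -> no
Matches: ['fed']
Count: 1

1


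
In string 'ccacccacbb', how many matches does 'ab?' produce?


Pattern 'ab?' matches 'a' optionally followed by 'b'.
String: 'ccacccacbb'
Scanning left to right for 'a' then checking next char:
  Match 1: 'a' (a not followed by b)
  Match 2: 'a' (a not followed by b)
Total matches: 2

2


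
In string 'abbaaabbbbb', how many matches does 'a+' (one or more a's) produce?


Pattern 'a+' matches one or more consecutive a's.
String: 'abbaaabbbbb'
Scanning for runs of a:
  Match 1: 'a' (length 1)
  Match 2: 'aaa' (length 3)
Total matches: 2

2


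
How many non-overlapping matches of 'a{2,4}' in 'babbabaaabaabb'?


Pattern 'a{2,4}' matches between 2 and 4 consecutive a's (greedy).
String: 'babbabaaabaabb'
Finding runs of a's and applying greedy matching:
  Run at pos 1: 'a' (length 1)
  Run at pos 4: 'a' (length 1)
  Run at pos 6: 'aaa' (length 3)
  Run at pos 10: 'aa' (length 2)
Matches: ['aaa', 'aa']
Count: 2

2


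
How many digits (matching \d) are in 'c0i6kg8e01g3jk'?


\d matches any digit 0-9.
Scanning 'c0i6kg8e01g3jk':
  pos 1: '0' -> DIGIT
  pos 3: '6' -> DIGIT
  pos 6: '8' -> DIGIT
  pos 8: '0' -> DIGIT
  pos 9: '1' -> DIGIT
  pos 11: '3' -> DIGIT
Digits found: ['0', '6', '8', '0', '1', '3']
Total: 6

6


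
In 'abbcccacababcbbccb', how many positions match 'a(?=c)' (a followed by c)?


Lookahead 'a(?=c)' matches 'a' only when followed by 'c'.
String: 'abbcccacababcbbccb'
Checking each position where char is 'a':
  pos 0: 'a' -> no (next='b')
  pos 6: 'a' -> MATCH (next='c')
  pos 8: 'a' -> no (next='b')
  pos 10: 'a' -> no (next='b')
Matching positions: [6]
Count: 1

1


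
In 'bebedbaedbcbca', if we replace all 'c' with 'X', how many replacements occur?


re.sub('c', 'X', text) replaces every occurrence of 'c' with 'X'.
Text: 'bebedbaedbcbca'
Scanning for 'c':
  pos 10: 'c' -> replacement #1
  pos 12: 'c' -> replacement #2
Total replacements: 2

2


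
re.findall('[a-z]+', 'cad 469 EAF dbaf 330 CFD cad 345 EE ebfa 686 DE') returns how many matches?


Pattern '[a-z]+' finds one or more lowercase letters.
Text: 'cad 469 EAF dbaf 330 CFD cad 345 EE ebfa 686 DE'
Scanning for matches:
  Match 1: 'cad'
  Match 2: 'dbaf'
  Match 3: 'cad'
  Match 4: 'ebfa'
Total matches: 4

4


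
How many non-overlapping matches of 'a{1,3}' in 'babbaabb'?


Pattern 'a{1,3}' matches between 1 and 3 consecutive a's (greedy).
String: 'babbaabb'
Finding runs of a's and applying greedy matching:
  Run at pos 1: 'a' (length 1)
  Run at pos 4: 'aa' (length 2)
Matches: ['a', 'aa']
Count: 2

2


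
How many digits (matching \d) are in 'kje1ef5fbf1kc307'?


\d matches any digit 0-9.
Scanning 'kje1ef5fbf1kc307':
  pos 3: '1' -> DIGIT
  pos 6: '5' -> DIGIT
  pos 10: '1' -> DIGIT
  pos 13: '3' -> DIGIT
  pos 14: '0' -> DIGIT
  pos 15: '7' -> DIGIT
Digits found: ['1', '5', '1', '3', '0', '7']
Total: 6

6


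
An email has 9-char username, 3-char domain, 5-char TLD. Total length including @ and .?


An email address has format: username@domain.tld
Username length: 9
'@' character: 1
Domain length: 3
'.' character: 1
TLD length: 5
Total = 9 + 1 + 3 + 1 + 5 = 19

19


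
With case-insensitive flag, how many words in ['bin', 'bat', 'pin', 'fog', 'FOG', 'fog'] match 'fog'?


Case-insensitive matching: compare each word's lowercase form to 'fog'.
  'bin' -> lower='bin' -> no
  'bat' -> lower='bat' -> no
  'pin' -> lower='pin' -> no
  'fog' -> lower='fog' -> MATCH
  'FOG' -> lower='fog' -> MATCH
  'fog' -> lower='fog' -> MATCH
Matches: ['fog', 'FOG', 'fog']
Count: 3

3


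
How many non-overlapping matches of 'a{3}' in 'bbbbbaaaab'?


Pattern 'a{3}' matches exactly 3 consecutive a's (greedy, non-overlapping).
String: 'bbbbbaaaab'
Scanning for runs of a's:
  Run at pos 5: 'aaaa' (length 4) -> 1 match(es)
Matches found: ['aaa']
Total: 1

1


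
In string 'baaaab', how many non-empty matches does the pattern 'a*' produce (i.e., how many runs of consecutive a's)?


Pattern 'a*' matches zero or more a's. We want non-empty runs of consecutive a's.
String: 'baaaab'
Walking through the string to find runs of a's:
  Run 1: positions 1-4 -> 'aaaa'
Non-empty runs found: ['aaaa']
Count: 1

1


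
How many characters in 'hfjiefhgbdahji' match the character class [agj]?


Character class [agj] matches any of: {a, g, j}
Scanning string 'hfjiefhgbdahji' character by character:
  pos 0: 'h' -> no
  pos 1: 'f' -> no
  pos 2: 'j' -> MATCH
  pos 3: 'i' -> no
  pos 4: 'e' -> no
  pos 5: 'f' -> no
  pos 6: 'h' -> no
  pos 7: 'g' -> MATCH
  pos 8: 'b' -> no
  pos 9: 'd' -> no
  pos 10: 'a' -> MATCH
  pos 11: 'h' -> no
  pos 12: 'j' -> MATCH
  pos 13: 'i' -> no
Total matches: 4

4


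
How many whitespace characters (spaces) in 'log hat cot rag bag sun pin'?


\s matches whitespace characters (spaces, tabs, etc.).
Text: 'log hat cot rag bag sun pin'
This text has 7 words separated by spaces.
Number of spaces = number of words - 1 = 7 - 1 = 6

6


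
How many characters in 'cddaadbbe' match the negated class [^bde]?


Negated class [^bde] matches any char NOT in {b, d, e}
Scanning 'cddaadbbe':
  pos 0: 'c' -> MATCH
  pos 1: 'd' -> no (excluded)
  pos 2: 'd' -> no (excluded)
  pos 3: 'a' -> MATCH
  pos 4: 'a' -> MATCH
  pos 5: 'd' -> no (excluded)
  pos 6: 'b' -> no (excluded)
  pos 7: 'b' -> no (excluded)
  pos 8: 'e' -> no (excluded)
Total matches: 3

3


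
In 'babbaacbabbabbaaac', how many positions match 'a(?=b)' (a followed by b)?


Lookahead 'a(?=b)' matches 'a' only when followed by 'b'.
String: 'babbaacbabbabbaaac'
Checking each position where char is 'a':
  pos 1: 'a' -> MATCH (next='b')
  pos 4: 'a' -> no (next='a')
  pos 5: 'a' -> no (next='c')
  pos 8: 'a' -> MATCH (next='b')
  pos 11: 'a' -> MATCH (next='b')
  pos 14: 'a' -> no (next='a')
  pos 15: 'a' -> no (next='a')
  pos 16: 'a' -> no (next='c')
Matching positions: [1, 8, 11]
Count: 3

3


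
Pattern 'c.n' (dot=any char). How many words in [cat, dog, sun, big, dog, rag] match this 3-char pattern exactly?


Pattern 'c.n' means: starts with 'c', any single char, ends with 'n'.
Checking each word (must be exactly 3 chars):
  'cat' (len=3): no
  'dog' (len=3): no
  'sun' (len=3): no
  'big' (len=3): no
  'dog' (len=3): no
  'rag' (len=3): no
Matching words: []
Total: 0

0


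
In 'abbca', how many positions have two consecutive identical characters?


Looking for consecutive identical characters in 'abbca':
  pos 0-1: 'a' vs 'b' -> different
  pos 1-2: 'b' vs 'b' -> MATCH ('bb')
  pos 2-3: 'b' vs 'c' -> different
  pos 3-4: 'c' vs 'a' -> different
Consecutive identical pairs: ['bb']
Count: 1

1


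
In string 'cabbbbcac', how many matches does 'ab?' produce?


Pattern 'ab?' matches 'a' optionally followed by 'b'.
String: 'cabbbbcac'
Scanning left to right for 'a' then checking next char:
  Match 1: 'ab' (a followed by b)
  Match 2: 'a' (a not followed by b)
Total matches: 2

2


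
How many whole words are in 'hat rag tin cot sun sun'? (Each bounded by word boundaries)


Word boundaries (\b) mark the start/end of each word.
Text: 'hat rag tin cot sun sun'
Splitting by whitespace:
  Word 1: 'hat'
  Word 2: 'rag'
  Word 3: 'tin'
  Word 4: 'cot'
  Word 5: 'sun'
  Word 6: 'sun'
Total whole words: 6

6


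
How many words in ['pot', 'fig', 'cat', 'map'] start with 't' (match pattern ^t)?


Pattern ^t anchors to start of word. Check which words begin with 't':
  'pot' -> no
  'fig' -> no
  'cat' -> no
  'map' -> no
Matching words: []
Count: 0

0


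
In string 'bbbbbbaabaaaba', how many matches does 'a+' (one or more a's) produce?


Pattern 'a+' matches one or more consecutive a's.
String: 'bbbbbbaabaaaba'
Scanning for runs of a:
  Match 1: 'aa' (length 2)
  Match 2: 'aaa' (length 3)
  Match 3: 'a' (length 1)
Total matches: 3

3


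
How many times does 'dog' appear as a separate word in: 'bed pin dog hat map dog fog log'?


Scanning each word for exact match 'dog':
  Word 1: 'bed' -> no
  Word 2: 'pin' -> no
  Word 3: 'dog' -> MATCH
  Word 4: 'hat' -> no
  Word 5: 'map' -> no
  Word 6: 'dog' -> MATCH
  Word 7: 'fog' -> no
  Word 8: 'log' -> no
Total matches: 2

2


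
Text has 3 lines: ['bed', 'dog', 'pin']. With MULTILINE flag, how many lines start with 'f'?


With MULTILINE flag, ^ matches the start of each line.
Lines: ['bed', 'dog', 'pin']
Checking which lines start with 'f':
  Line 1: 'bed' -> no
  Line 2: 'dog' -> no
  Line 3: 'pin' -> no
Matching lines: []
Count: 0

0


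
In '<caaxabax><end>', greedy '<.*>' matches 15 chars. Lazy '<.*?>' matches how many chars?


Greedy '<.*>' tries to match as MUCH as possible.
Lazy '<.*?>' tries to match as LITTLE as possible.

String: '<caaxabax><end>'
Greedy '<.*>' starts at first '<' and extends to the LAST '>': '<caaxabax><end>' (15 chars)
Lazy '<.*?>' starts at first '<' and stops at the FIRST '>': '<caaxabax>' (10 chars)

10


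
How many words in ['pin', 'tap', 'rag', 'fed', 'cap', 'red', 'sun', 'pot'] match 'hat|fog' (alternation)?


Alternation 'hat|fog' matches either 'hat' or 'fog'.
Checking each word:
  'pin' -> no
  'tap' -> no
  'rag' -> no
  'fed' -> no
  'cap' -> no
  'red' -> no
  'sun' -> no
  'pot' -> no
Matches: []
Count: 0

0


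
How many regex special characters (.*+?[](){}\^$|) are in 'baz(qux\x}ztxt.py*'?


Regex special characters are: . * + ? [ ] ( ) { } \ ^ $ |
Scanning 'baz(qux\x}ztxt.py*':
  pos 3: '(' -> SPECIAL
  pos 7: '\' -> SPECIAL
  pos 9: '}' -> SPECIAL
  pos 14: '.' -> SPECIAL
  pos 17: '*' -> SPECIAL
Special chars found: ['(', '\\', '}', '.', '*']
Total: 5

5


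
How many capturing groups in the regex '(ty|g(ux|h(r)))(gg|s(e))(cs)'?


To count capturing groups, count each '(' that starts a group.
Pattern: '(ty|g(ux|h(r)))(gg|s(e))(cs)'
Walking through the pattern:
  Position 0: '(' -> group #1
  Position 5: '(' -> group #2
  Position 10: '(' -> group #3
  Position 15: '(' -> group #4
  Position 20: '(' -> group #5
  Position 24: '(' -> group #6
Total capturing groups: 6

6


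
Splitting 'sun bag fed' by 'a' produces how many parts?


Splitting by 'a' breaks the string at each occurrence of the separator.
Text: 'sun bag fed'
Parts after split:
  Part 1: 'sun b'
  Part 2: 'g fed'
Total parts: 2

2


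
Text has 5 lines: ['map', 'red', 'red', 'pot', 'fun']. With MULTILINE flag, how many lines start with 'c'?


With MULTILINE flag, ^ matches the start of each line.
Lines: ['map', 'red', 'red', 'pot', 'fun']
Checking which lines start with 'c':
  Line 1: 'map' -> no
  Line 2: 'red' -> no
  Line 3: 'red' -> no
  Line 4: 'pot' -> no
  Line 5: 'fun' -> no
Matching lines: []
Count: 0

0


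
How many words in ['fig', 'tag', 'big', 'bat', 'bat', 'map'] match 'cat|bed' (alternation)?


Alternation 'cat|bed' matches either 'cat' or 'bed'.
Checking each word:
  'fig' -> no
  'tag' -> no
  'big' -> no
  'bat' -> no
  'bat' -> no
  'map' -> no
Matches: []
Count: 0

0


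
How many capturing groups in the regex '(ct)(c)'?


To count capturing groups, count each '(' that starts a group.
Pattern: '(ct)(c)'
Walking through the pattern:
  Position 0: '(' -> group #1
  Position 4: '(' -> group #2
Total capturing groups: 2

2


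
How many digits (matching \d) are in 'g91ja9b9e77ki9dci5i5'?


\d matches any digit 0-9.
Scanning 'g91ja9b9e77ki9dci5i5':
  pos 1: '9' -> DIGIT
  pos 2: '1' -> DIGIT
  pos 5: '9' -> DIGIT
  pos 7: '9' -> DIGIT
  pos 9: '7' -> DIGIT
  pos 10: '7' -> DIGIT
  pos 13: '9' -> DIGIT
  pos 17: '5' -> DIGIT
  pos 19: '5' -> DIGIT
Digits found: ['9', '1', '9', '9', '7', '7', '9', '5', '5']
Total: 9

9


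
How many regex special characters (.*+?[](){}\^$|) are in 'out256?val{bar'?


Regex special characters are: . * + ? [ ] ( ) { } \ ^ $ |
Scanning 'out256?val{bar':
  pos 6: '?' -> SPECIAL
  pos 10: '{' -> SPECIAL
Special chars found: ['?', '{']
Total: 2

2


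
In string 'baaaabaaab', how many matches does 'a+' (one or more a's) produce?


Pattern 'a+' matches one or more consecutive a's.
String: 'baaaabaaab'
Scanning for runs of a:
  Match 1: 'aaaa' (length 4)
  Match 2: 'aaa' (length 3)
Total matches: 2

2


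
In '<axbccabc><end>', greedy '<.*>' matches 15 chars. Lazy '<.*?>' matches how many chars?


Greedy '<.*>' tries to match as MUCH as possible.
Lazy '<.*?>' tries to match as LITTLE as possible.

String: '<axbccabc><end>'
Greedy '<.*>' starts at first '<' and extends to the LAST '>': '<axbccabc><end>' (15 chars)
Lazy '<.*?>' starts at first '<' and stops at the FIRST '>': '<axbccabc>' (10 chars)

10


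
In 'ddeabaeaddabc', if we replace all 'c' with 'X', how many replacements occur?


re.sub('c', 'X', text) replaces every occurrence of 'c' with 'X'.
Text: 'ddeabaeaddabc'
Scanning for 'c':
  pos 12: 'c' -> replacement #1
Total replacements: 1

1


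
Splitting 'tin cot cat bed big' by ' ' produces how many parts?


Splitting by ' ' breaks the string at each occurrence of the separator.
Text: 'tin cot cat bed big'
Parts after split:
  Part 1: 'tin'
  Part 2: 'cot'
  Part 3: 'cat'
  Part 4: 'bed'
  Part 5: 'big'
Total parts: 5

5


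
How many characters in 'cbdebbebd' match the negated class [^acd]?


Negated class [^acd] matches any char NOT in {a, c, d}
Scanning 'cbdebbebd':
  pos 0: 'c' -> no (excluded)
  pos 1: 'b' -> MATCH
  pos 2: 'd' -> no (excluded)
  pos 3: 'e' -> MATCH
  pos 4: 'b' -> MATCH
  pos 5: 'b' -> MATCH
  pos 6: 'e' -> MATCH
  pos 7: 'b' -> MATCH
  pos 8: 'd' -> no (excluded)
Total matches: 6

6


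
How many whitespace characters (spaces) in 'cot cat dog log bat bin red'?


\s matches whitespace characters (spaces, tabs, etc.).
Text: 'cot cat dog log bat bin red'
This text has 7 words separated by spaces.
Number of spaces = number of words - 1 = 7 - 1 = 6

6


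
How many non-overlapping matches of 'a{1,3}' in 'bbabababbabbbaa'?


Pattern 'a{1,3}' matches between 1 and 3 consecutive a's (greedy).
String: 'bbabababbabbbaa'
Finding runs of a's and applying greedy matching:
  Run at pos 2: 'a' (length 1)
  Run at pos 4: 'a' (length 1)
  Run at pos 6: 'a' (length 1)
  Run at pos 9: 'a' (length 1)
  Run at pos 13: 'aa' (length 2)
Matches: ['a', 'a', 'a', 'a', 'aa']
Count: 5

5


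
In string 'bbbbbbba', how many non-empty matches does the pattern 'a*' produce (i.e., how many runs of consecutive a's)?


Pattern 'a*' matches zero or more a's. We want non-empty runs of consecutive a's.
String: 'bbbbbbba'
Walking through the string to find runs of a's:
  Run 1: positions 7-7 -> 'a'
Non-empty runs found: ['a']
Count: 1

1


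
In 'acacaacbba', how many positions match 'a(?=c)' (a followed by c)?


Lookahead 'a(?=c)' matches 'a' only when followed by 'c'.
String: 'acacaacbba'
Checking each position where char is 'a':
  pos 0: 'a' -> MATCH (next='c')
  pos 2: 'a' -> MATCH (next='c')
  pos 4: 'a' -> no (next='a')
  pos 5: 'a' -> MATCH (next='c')
Matching positions: [0, 2, 5]
Count: 3

3


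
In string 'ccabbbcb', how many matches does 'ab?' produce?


Pattern 'ab?' matches 'a' optionally followed by 'b'.
String: 'ccabbbcb'
Scanning left to right for 'a' then checking next char:
  Match 1: 'ab' (a followed by b)
Total matches: 1

1


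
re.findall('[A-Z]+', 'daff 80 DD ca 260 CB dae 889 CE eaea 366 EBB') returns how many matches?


Pattern '[A-Z]+' finds one or more uppercase letters.
Text: 'daff 80 DD ca 260 CB dae 889 CE eaea 366 EBB'
Scanning for matches:
  Match 1: 'DD'
  Match 2: 'CB'
  Match 3: 'CE'
  Match 4: 'EBB'
Total matches: 4

4


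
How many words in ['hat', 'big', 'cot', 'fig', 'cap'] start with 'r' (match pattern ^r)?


Pattern ^r anchors to start of word. Check which words begin with 'r':
  'hat' -> no
  'big' -> no
  'cot' -> no
  'fig' -> no
  'cap' -> no
Matching words: []
Count: 0

0


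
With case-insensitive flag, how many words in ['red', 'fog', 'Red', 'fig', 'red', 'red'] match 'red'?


Case-insensitive matching: compare each word's lowercase form to 'red'.
  'red' -> lower='red' -> MATCH
  'fog' -> lower='fog' -> no
  'Red' -> lower='red' -> MATCH
  'fig' -> lower='fig' -> no
  'red' -> lower='red' -> MATCH
  'red' -> lower='red' -> MATCH
Matches: ['red', 'Red', 'red', 'red']
Count: 4

4


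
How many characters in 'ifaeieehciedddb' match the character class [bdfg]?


Character class [bdfg] matches any of: {b, d, f, g}
Scanning string 'ifaeieehciedddb' character by character:
  pos 0: 'i' -> no
  pos 1: 'f' -> MATCH
  pos 2: 'a' -> no
  pos 3: 'e' -> no
  pos 4: 'i' -> no
  pos 5: 'e' -> no
  pos 6: 'e' -> no
  pos 7: 'h' -> no
  pos 8: 'c' -> no
  pos 9: 'i' -> no
  pos 10: 'e' -> no
  pos 11: 'd' -> MATCH
  pos 12: 'd' -> MATCH
  pos 13: 'd' -> MATCH
  pos 14: 'b' -> MATCH
Total matches: 5

5


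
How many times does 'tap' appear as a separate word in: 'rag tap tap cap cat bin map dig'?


Scanning each word for exact match 'tap':
  Word 1: 'rag' -> no
  Word 2: 'tap' -> MATCH
  Word 3: 'tap' -> MATCH
  Word 4: 'cap' -> no
  Word 5: 'cat' -> no
  Word 6: 'bin' -> no
  Word 7: 'map' -> no
  Word 8: 'dig' -> no
Total matches: 2

2


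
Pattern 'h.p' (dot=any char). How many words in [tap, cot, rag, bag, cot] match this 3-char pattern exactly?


Pattern 'h.p' means: starts with 'h', any single char, ends with 'p'.
Checking each word (must be exactly 3 chars):
  'tap' (len=3): no
  'cot' (len=3): no
  'rag' (len=3): no
  'bag' (len=3): no
  'cot' (len=3): no
Matching words: []
Total: 0

0


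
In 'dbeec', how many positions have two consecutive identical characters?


Looking for consecutive identical characters in 'dbeec':
  pos 0-1: 'd' vs 'b' -> different
  pos 1-2: 'b' vs 'e' -> different
  pos 2-3: 'e' vs 'e' -> MATCH ('ee')
  pos 3-4: 'e' vs 'c' -> different
Consecutive identical pairs: ['ee']
Count: 1

1


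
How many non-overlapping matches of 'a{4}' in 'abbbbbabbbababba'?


Pattern 'a{4}' matches exactly 4 consecutive a's (greedy, non-overlapping).
String: 'abbbbbabbbababba'
Scanning for runs of a's:
  Run at pos 0: 'a' (length 1) -> 0 match(es)
  Run at pos 6: 'a' (length 1) -> 0 match(es)
  Run at pos 10: 'a' (length 1) -> 0 match(es)
  Run at pos 12: 'a' (length 1) -> 0 match(es)
  Run at pos 15: 'a' (length 1) -> 0 match(es)
Matches found: []
Total: 0

0


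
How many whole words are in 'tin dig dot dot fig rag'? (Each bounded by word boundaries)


Word boundaries (\b) mark the start/end of each word.
Text: 'tin dig dot dot fig rag'
Splitting by whitespace:
  Word 1: 'tin'
  Word 2: 'dig'
  Word 3: 'dot'
  Word 4: 'dot'
  Word 5: 'fig'
  Word 6: 'rag'
Total whole words: 6

6


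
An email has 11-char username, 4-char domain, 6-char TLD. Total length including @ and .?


An email address has format: username@domain.tld
Username length: 11
'@' character: 1
Domain length: 4
'.' character: 1
TLD length: 6
Total = 11 + 1 + 4 + 1 + 6 = 23

23


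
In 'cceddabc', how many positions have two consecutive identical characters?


Looking for consecutive identical characters in 'cceddabc':
  pos 0-1: 'c' vs 'c' -> MATCH ('cc')
  pos 1-2: 'c' vs 'e' -> different
  pos 2-3: 'e' vs 'd' -> different
  pos 3-4: 'd' vs 'd' -> MATCH ('dd')
  pos 4-5: 'd' vs 'a' -> different
  pos 5-6: 'a' vs 'b' -> different
  pos 6-7: 'b' vs 'c' -> different
Consecutive identical pairs: ['cc', 'dd']
Count: 2

2


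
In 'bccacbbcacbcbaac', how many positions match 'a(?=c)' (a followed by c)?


Lookahead 'a(?=c)' matches 'a' only when followed by 'c'.
String: 'bccacbbcacbcbaac'
Checking each position where char is 'a':
  pos 3: 'a' -> MATCH (next='c')
  pos 8: 'a' -> MATCH (next='c')
  pos 13: 'a' -> no (next='a')
  pos 14: 'a' -> MATCH (next='c')
Matching positions: [3, 8, 14]
Count: 3

3


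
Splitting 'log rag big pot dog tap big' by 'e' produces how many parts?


Splitting by 'e' breaks the string at each occurrence of the separator.
Text: 'log rag big pot dog tap big'
Parts after split:
  Part 1: 'log rag big pot dog tap big'
Total parts: 1

1


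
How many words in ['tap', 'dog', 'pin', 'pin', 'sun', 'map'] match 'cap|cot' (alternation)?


Alternation 'cap|cot' matches either 'cap' or 'cot'.
Checking each word:
  'tap' -> no
  'dog' -> no
  'pin' -> no
  'pin' -> no
  'sun' -> no
  'map' -> no
Matches: []
Count: 0

0


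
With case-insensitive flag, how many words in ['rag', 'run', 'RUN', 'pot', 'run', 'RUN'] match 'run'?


Case-insensitive matching: compare each word's lowercase form to 'run'.
  'rag' -> lower='rag' -> no
  'run' -> lower='run' -> MATCH
  'RUN' -> lower='run' -> MATCH
  'pot' -> lower='pot' -> no
  'run' -> lower='run' -> MATCH
  'RUN' -> lower='run' -> MATCH
Matches: ['run', 'RUN', 'run', 'RUN']
Count: 4

4


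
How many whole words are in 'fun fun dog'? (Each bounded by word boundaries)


Word boundaries (\b) mark the start/end of each word.
Text: 'fun fun dog'
Splitting by whitespace:
  Word 1: 'fun'
  Word 2: 'fun'
  Word 3: 'dog'
Total whole words: 3

3


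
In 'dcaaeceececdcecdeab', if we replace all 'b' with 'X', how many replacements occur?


re.sub('b', 'X', text) replaces every occurrence of 'b' with 'X'.
Text: 'dcaaeceececdcecdeab'
Scanning for 'b':
  pos 18: 'b' -> replacement #1
Total replacements: 1

1


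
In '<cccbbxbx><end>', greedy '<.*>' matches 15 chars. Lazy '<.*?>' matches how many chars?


Greedy '<.*>' tries to match as MUCH as possible.
Lazy '<.*?>' tries to match as LITTLE as possible.

String: '<cccbbxbx><end>'
Greedy '<.*>' starts at first '<' and extends to the LAST '>': '<cccbbxbx><end>' (15 chars)
Lazy '<.*?>' starts at first '<' and stops at the FIRST '>': '<cccbbxbx>' (10 chars)

10


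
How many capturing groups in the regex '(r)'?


To count capturing groups, count each '(' that starts a group.
Pattern: '(r)'
Walking through the pattern:
  Position 0: '(' -> group #1
Total capturing groups: 1

1


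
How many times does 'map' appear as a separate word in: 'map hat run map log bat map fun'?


Scanning each word for exact match 'map':
  Word 1: 'map' -> MATCH
  Word 2: 'hat' -> no
  Word 3: 'run' -> no
  Word 4: 'map' -> MATCH
  Word 5: 'log' -> no
  Word 6: 'bat' -> no
  Word 7: 'map' -> MATCH
  Word 8: 'fun' -> no
Total matches: 3

3


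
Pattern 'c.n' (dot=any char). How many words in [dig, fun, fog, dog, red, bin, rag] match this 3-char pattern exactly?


Pattern 'c.n' means: starts with 'c', any single char, ends with 'n'.
Checking each word (must be exactly 3 chars):
  'dig' (len=3): no
  'fun' (len=3): no
  'fog' (len=3): no
  'dog' (len=3): no
  'red' (len=3): no
  'bin' (len=3): no
  'rag' (len=3): no
Matching words: []
Total: 0

0


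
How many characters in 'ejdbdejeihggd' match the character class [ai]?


Character class [ai] matches any of: {a, i}
Scanning string 'ejdbdejeihggd' character by character:
  pos 0: 'e' -> no
  pos 1: 'j' -> no
  pos 2: 'd' -> no
  pos 3: 'b' -> no
  pos 4: 'd' -> no
  pos 5: 'e' -> no
  pos 6: 'j' -> no
  pos 7: 'e' -> no
  pos 8: 'i' -> MATCH
  pos 9: 'h' -> no
  pos 10: 'g' -> no
  pos 11: 'g' -> no
  pos 12: 'd' -> no
Total matches: 1

1


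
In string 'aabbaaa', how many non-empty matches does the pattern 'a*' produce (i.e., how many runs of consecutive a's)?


Pattern 'a*' matches zero or more a's. We want non-empty runs of consecutive a's.
String: 'aabbaaa'
Walking through the string to find runs of a's:
  Run 1: positions 0-1 -> 'aa'
  Run 2: positions 4-6 -> 'aaa'
Non-empty runs found: ['aa', 'aaa']
Count: 2

2


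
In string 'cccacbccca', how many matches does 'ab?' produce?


Pattern 'ab?' matches 'a' optionally followed by 'b'.
String: 'cccacbccca'
Scanning left to right for 'a' then checking next char:
  Match 1: 'a' (a not followed by b)
  Match 2: 'a' (a not followed by b)
Total matches: 2

2


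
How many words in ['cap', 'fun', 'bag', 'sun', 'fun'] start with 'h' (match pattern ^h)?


Pattern ^h anchors to start of word. Check which words begin with 'h':
  'cap' -> no
  'fun' -> no
  'bag' -> no
  'sun' -> no
  'fun' -> no
Matching words: []
Count: 0

0


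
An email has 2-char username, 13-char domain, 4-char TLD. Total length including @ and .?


An email address has format: username@domain.tld
Username length: 2
'@' character: 1
Domain length: 13
'.' character: 1
TLD length: 4
Total = 2 + 1 + 13 + 1 + 4 = 21

21


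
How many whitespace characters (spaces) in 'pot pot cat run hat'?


\s matches whitespace characters (spaces, tabs, etc.).
Text: 'pot pot cat run hat'
This text has 5 words separated by spaces.
Number of spaces = number of words - 1 = 5 - 1 = 4

4


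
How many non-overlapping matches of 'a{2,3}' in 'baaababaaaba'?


Pattern 'a{2,3}' matches between 2 and 3 consecutive a's (greedy).
String: 'baaababaaaba'
Finding runs of a's and applying greedy matching:
  Run at pos 1: 'aaa' (length 3)
  Run at pos 5: 'a' (length 1)
  Run at pos 7: 'aaa' (length 3)
  Run at pos 11: 'a' (length 1)
Matches: ['aaa', 'aaa']
Count: 2

2


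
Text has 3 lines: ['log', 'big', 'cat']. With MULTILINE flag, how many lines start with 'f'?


With MULTILINE flag, ^ matches the start of each line.
Lines: ['log', 'big', 'cat']
Checking which lines start with 'f':
  Line 1: 'log' -> no
  Line 2: 'big' -> no
  Line 3: 'cat' -> no
Matching lines: []
Count: 0

0


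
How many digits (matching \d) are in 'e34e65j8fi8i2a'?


\d matches any digit 0-9.
Scanning 'e34e65j8fi8i2a':
  pos 1: '3' -> DIGIT
  pos 2: '4' -> DIGIT
  pos 4: '6' -> DIGIT
  pos 5: '5' -> DIGIT
  pos 7: '8' -> DIGIT
  pos 10: '8' -> DIGIT
  pos 12: '2' -> DIGIT
Digits found: ['3', '4', '6', '5', '8', '8', '2']
Total: 7

7


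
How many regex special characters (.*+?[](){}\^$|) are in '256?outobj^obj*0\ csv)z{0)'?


Regex special characters are: . * + ? [ ] ( ) { } \ ^ $ |
Scanning '256?outobj^obj*0\ csv)z{0)':
  pos 3: '?' -> SPECIAL
  pos 10: '^' -> SPECIAL
  pos 14: '*' -> SPECIAL
  pos 16: '\' -> SPECIAL
  pos 21: ')' -> SPECIAL
  pos 23: '{' -> SPECIAL
  pos 25: ')' -> SPECIAL
Special chars found: ['?', '^', '*', '\\', ')', '{', ')']
Total: 7

7


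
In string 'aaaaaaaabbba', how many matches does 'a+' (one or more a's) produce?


Pattern 'a+' matches one or more consecutive a's.
String: 'aaaaaaaabbba'
Scanning for runs of a:
  Match 1: 'aaaaaaaa' (length 8)
  Match 2: 'a' (length 1)
Total matches: 2

2


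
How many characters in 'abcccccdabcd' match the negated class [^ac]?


Negated class [^ac] matches any char NOT in {a, c}
Scanning 'abcccccdabcd':
  pos 0: 'a' -> no (excluded)
  pos 1: 'b' -> MATCH
  pos 2: 'c' -> no (excluded)
  pos 3: 'c' -> no (excluded)
  pos 4: 'c' -> no (excluded)
  pos 5: 'c' -> no (excluded)
  pos 6: 'c' -> no (excluded)
  pos 7: 'd' -> MATCH
  pos 8: 'a' -> no (excluded)
  pos 9: 'b' -> MATCH
  pos 10: 'c' -> no (excluded)
  pos 11: 'd' -> MATCH
Total matches: 4

4


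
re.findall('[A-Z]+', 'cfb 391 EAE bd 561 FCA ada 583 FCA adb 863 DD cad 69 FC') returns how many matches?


Pattern '[A-Z]+' finds one or more uppercase letters.
Text: 'cfb 391 EAE bd 561 FCA ada 583 FCA adb 863 DD cad 69 FC'
Scanning for matches:
  Match 1: 'EAE'
  Match 2: 'FCA'
  Match 3: 'FCA'
  Match 4: 'DD'
  Match 5: 'FC'
Total matches: 5

5


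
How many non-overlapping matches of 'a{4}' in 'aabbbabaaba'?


Pattern 'a{4}' matches exactly 4 consecutive a's (greedy, non-overlapping).
String: 'aabbbabaaba'
Scanning for runs of a's:
  Run at pos 0: 'aa' (length 2) -> 0 match(es)
  Run at pos 5: 'a' (length 1) -> 0 match(es)
  Run at pos 7: 'aa' (length 2) -> 0 match(es)
  Run at pos 10: 'a' (length 1) -> 0 match(es)
Matches found: []
Total: 0

0


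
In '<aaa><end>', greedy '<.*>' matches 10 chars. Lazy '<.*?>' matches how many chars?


Greedy '<.*>' tries to match as MUCH as possible.
Lazy '<.*?>' tries to match as LITTLE as possible.

String: '<aaa><end>'
Greedy '<.*>' starts at first '<' and extends to the LAST '>': '<aaa><end>' (10 chars)
Lazy '<.*?>' starts at first '<' and stops at the FIRST '>': '<aaa>' (5 chars)

5


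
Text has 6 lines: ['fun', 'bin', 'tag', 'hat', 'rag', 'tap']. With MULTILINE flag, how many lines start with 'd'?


With MULTILINE flag, ^ matches the start of each line.
Lines: ['fun', 'bin', 'tag', 'hat', 'rag', 'tap']
Checking which lines start with 'd':
  Line 1: 'fun' -> no
  Line 2: 'bin' -> no
  Line 3: 'tag' -> no
  Line 4: 'hat' -> no
  Line 5: 'rag' -> no
  Line 6: 'tap' -> no
Matching lines: []
Count: 0

0


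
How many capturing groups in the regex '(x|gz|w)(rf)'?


To count capturing groups, count each '(' that starts a group.
Pattern: '(x|gz|w)(rf)'
Walking through the pattern:
  Position 0: '(' -> group #1
  Position 8: '(' -> group #2
Total capturing groups: 2

2


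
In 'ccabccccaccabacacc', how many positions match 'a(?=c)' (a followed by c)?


Lookahead 'a(?=c)' matches 'a' only when followed by 'c'.
String: 'ccabccccaccabacacc'
Checking each position where char is 'a':
  pos 2: 'a' -> no (next='b')
  pos 8: 'a' -> MATCH (next='c')
  pos 11: 'a' -> no (next='b')
  pos 13: 'a' -> MATCH (next='c')
  pos 15: 'a' -> MATCH (next='c')
Matching positions: [8, 13, 15]
Count: 3

3


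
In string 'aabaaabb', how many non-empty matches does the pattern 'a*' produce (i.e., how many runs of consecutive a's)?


Pattern 'a*' matches zero or more a's. We want non-empty runs of consecutive a's.
String: 'aabaaabb'
Walking through the string to find runs of a's:
  Run 1: positions 0-1 -> 'aa'
  Run 2: positions 3-5 -> 'aaa'
Non-empty runs found: ['aa', 'aaa']
Count: 2

2


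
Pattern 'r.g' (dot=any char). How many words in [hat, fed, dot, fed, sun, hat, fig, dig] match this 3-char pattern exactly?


Pattern 'r.g' means: starts with 'r', any single char, ends with 'g'.
Checking each word (must be exactly 3 chars):
  'hat' (len=3): no
  'fed' (len=3): no
  'dot' (len=3): no
  'fed' (len=3): no
  'sun' (len=3): no
  'hat' (len=3): no
  'fig' (len=3): no
  'dig' (len=3): no
Matching words: []
Total: 0

0


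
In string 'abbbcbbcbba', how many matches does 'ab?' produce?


Pattern 'ab?' matches 'a' optionally followed by 'b'.
String: 'abbbcbbcbba'
Scanning left to right for 'a' then checking next char:
  Match 1: 'ab' (a followed by b)
  Match 2: 'a' (a not followed by b)
Total matches: 2

2


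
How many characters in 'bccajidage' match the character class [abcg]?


Character class [abcg] matches any of: {a, b, c, g}
Scanning string 'bccajidage' character by character:
  pos 0: 'b' -> MATCH
  pos 1: 'c' -> MATCH
  pos 2: 'c' -> MATCH
  pos 3: 'a' -> MATCH
  pos 4: 'j' -> no
  pos 5: 'i' -> no
  pos 6: 'd' -> no
  pos 7: 'a' -> MATCH
  pos 8: 'g' -> MATCH
  pos 9: 'e' -> no
Total matches: 6

6


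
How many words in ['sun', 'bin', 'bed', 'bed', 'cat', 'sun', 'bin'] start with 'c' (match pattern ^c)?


Pattern ^c anchors to start of word. Check which words begin with 'c':
  'sun' -> no
  'bin' -> no
  'bed' -> no
  'bed' -> no
  'cat' -> MATCH (starts with 'c')
  'sun' -> no
  'bin' -> no
Matching words: ['cat']
Count: 1

1


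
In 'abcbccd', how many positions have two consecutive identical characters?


Looking for consecutive identical characters in 'abcbccd':
  pos 0-1: 'a' vs 'b' -> different
  pos 1-2: 'b' vs 'c' -> different
  pos 2-3: 'c' vs 'b' -> different
  pos 3-4: 'b' vs 'c' -> different
  pos 4-5: 'c' vs 'c' -> MATCH ('cc')
  pos 5-6: 'c' vs 'd' -> different
Consecutive identical pairs: ['cc']
Count: 1

1


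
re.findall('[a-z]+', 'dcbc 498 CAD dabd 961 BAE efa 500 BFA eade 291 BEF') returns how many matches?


Pattern '[a-z]+' finds one or more lowercase letters.
Text: 'dcbc 498 CAD dabd 961 BAE efa 500 BFA eade 291 BEF'
Scanning for matches:
  Match 1: 'dcbc'
  Match 2: 'dabd'
  Match 3: 'efa'
  Match 4: 'eade'
Total matches: 4

4


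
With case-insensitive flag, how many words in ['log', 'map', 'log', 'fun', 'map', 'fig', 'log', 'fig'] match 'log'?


Case-insensitive matching: compare each word's lowercase form to 'log'.
  'log' -> lower='log' -> MATCH
  'map' -> lower='map' -> no
  'log' -> lower='log' -> MATCH
  'fun' -> lower='fun' -> no
  'map' -> lower='map' -> no
  'fig' -> lower='fig' -> no
  'log' -> lower='log' -> MATCH
  'fig' -> lower='fig' -> no
Matches: ['log', 'log', 'log']
Count: 3

3


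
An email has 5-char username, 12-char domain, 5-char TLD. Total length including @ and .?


An email address has format: username@domain.tld
Username length: 5
'@' character: 1
Domain length: 12
'.' character: 1
TLD length: 5
Total = 5 + 1 + 12 + 1 + 5 = 24

24


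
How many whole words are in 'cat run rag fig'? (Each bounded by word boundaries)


Word boundaries (\b) mark the start/end of each word.
Text: 'cat run rag fig'
Splitting by whitespace:
  Word 1: 'cat'
  Word 2: 'run'
  Word 3: 'rag'
  Word 4: 'fig'
Total whole words: 4

4


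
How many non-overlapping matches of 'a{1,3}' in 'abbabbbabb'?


Pattern 'a{1,3}' matches between 1 and 3 consecutive a's (greedy).
String: 'abbabbbabb'
Finding runs of a's and applying greedy matching:
  Run at pos 0: 'a' (length 1)
  Run at pos 3: 'a' (length 1)
  Run at pos 7: 'a' (length 1)
Matches: ['a', 'a', 'a']
Count: 3

3


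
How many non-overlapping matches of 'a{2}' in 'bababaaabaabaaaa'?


Pattern 'a{2}' matches exactly 2 consecutive a's (greedy, non-overlapping).
String: 'bababaaabaabaaaa'
Scanning for runs of a's:
  Run at pos 1: 'a' (length 1) -> 0 match(es)
  Run at pos 3: 'a' (length 1) -> 0 match(es)
  Run at pos 5: 'aaa' (length 3) -> 1 match(es)
  Run at pos 9: 'aa' (length 2) -> 1 match(es)
  Run at pos 12: 'aaaa' (length 4) -> 2 match(es)
Matches found: ['aa', 'aa', 'aa', 'aa']
Total: 4

4


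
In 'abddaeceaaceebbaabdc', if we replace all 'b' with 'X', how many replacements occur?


re.sub('b', 'X', text) replaces every occurrence of 'b' with 'X'.
Text: 'abddaeceaaceebbaabdc'
Scanning for 'b':
  pos 1: 'b' -> replacement #1
  pos 13: 'b' -> replacement #2
  pos 14: 'b' -> replacement #3
  pos 17: 'b' -> replacement #4
Total replacements: 4

4


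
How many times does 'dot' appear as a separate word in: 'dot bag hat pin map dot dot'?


Scanning each word for exact match 'dot':
  Word 1: 'dot' -> MATCH
  Word 2: 'bag' -> no
  Word 3: 'hat' -> no
  Word 4: 'pin' -> no
  Word 5: 'map' -> no
  Word 6: 'dot' -> MATCH
  Word 7: 'dot' -> MATCH
Total matches: 3

3


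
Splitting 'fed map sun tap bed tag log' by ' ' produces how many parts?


Splitting by ' ' breaks the string at each occurrence of the separator.
Text: 'fed map sun tap bed tag log'
Parts after split:
  Part 1: 'fed'
  Part 2: 'map'
  Part 3: 'sun'
  Part 4: 'tap'
  Part 5: 'bed'
  Part 6: 'tag'
  Part 7: 'log'
Total parts: 7

7


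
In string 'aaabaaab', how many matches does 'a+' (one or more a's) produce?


Pattern 'a+' matches one or more consecutive a's.
String: 'aaabaaab'
Scanning for runs of a:
  Match 1: 'aaa' (length 3)
  Match 2: 'aaa' (length 3)
Total matches: 2

2


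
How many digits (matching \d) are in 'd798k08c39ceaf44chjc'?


\d matches any digit 0-9.
Scanning 'd798k08c39ceaf44chjc':
  pos 1: '7' -> DIGIT
  pos 2: '9' -> DIGIT
  pos 3: '8' -> DIGIT
  pos 5: '0' -> DIGIT
  pos 6: '8' -> DIGIT
  pos 8: '3' -> DIGIT
  pos 9: '9' -> DIGIT
  pos 14: '4' -> DIGIT
  pos 15: '4' -> DIGIT
Digits found: ['7', '9', '8', '0', '8', '3', '9', '4', '4']
Total: 9

9


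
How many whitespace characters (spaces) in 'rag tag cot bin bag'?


\s matches whitespace characters (spaces, tabs, etc.).
Text: 'rag tag cot bin bag'
This text has 5 words separated by spaces.
Number of spaces = number of words - 1 = 5 - 1 = 4

4


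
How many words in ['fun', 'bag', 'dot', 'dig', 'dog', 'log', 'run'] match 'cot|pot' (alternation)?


Alternation 'cot|pot' matches either 'cot' or 'pot'.
Checking each word:
  'fun' -> no
  'bag' -> no
  'dot' -> no
  'dig' -> no
  'dog' -> no
  'log' -> no
  'run' -> no
Matches: []
Count: 0

0


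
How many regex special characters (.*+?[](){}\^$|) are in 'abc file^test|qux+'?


Regex special characters are: . * + ? [ ] ( ) { } \ ^ $ |
Scanning 'abc file^test|qux+':
  pos 8: '^' -> SPECIAL
  pos 13: '|' -> SPECIAL
  pos 17: '+' -> SPECIAL
Special chars found: ['^', '|', '+']
Total: 3

3


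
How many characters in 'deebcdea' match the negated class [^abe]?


Negated class [^abe] matches any char NOT in {a, b, e}
Scanning 'deebcdea':
  pos 0: 'd' -> MATCH
  pos 1: 'e' -> no (excluded)
  pos 2: 'e' -> no (excluded)
  pos 3: 'b' -> no (excluded)
  pos 4: 'c' -> MATCH
  pos 5: 'd' -> MATCH
  pos 6: 'e' -> no (excluded)
  pos 7: 'a' -> no (excluded)
Total matches: 3

3
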